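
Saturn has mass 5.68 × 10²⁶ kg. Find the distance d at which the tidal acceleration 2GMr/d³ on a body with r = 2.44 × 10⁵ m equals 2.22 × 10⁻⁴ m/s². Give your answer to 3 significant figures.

2GMr/d³ = a_tidal  ⇒  d = (2GMr / a_tidal)^(1/3)
d = (2 × 6.674×10⁻¹¹ × (5.68 × 10²⁶) × (2.44 × 10⁵) / (2.22 × 10⁻⁴))^(1/3)
  = 4.37 × 10⁸ m

4.37 × 10⁸ m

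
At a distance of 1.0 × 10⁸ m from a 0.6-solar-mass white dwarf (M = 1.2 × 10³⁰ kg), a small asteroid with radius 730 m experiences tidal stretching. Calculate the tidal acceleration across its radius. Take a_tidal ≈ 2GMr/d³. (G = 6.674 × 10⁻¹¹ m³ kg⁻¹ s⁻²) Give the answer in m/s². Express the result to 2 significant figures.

1.2 × 10⁻¹ m/s²

Since r ≪ d, expand the inverse-square field across one radius to get the leading 2GMr/d³ term.
Δg = 2GMr/d³
   = 2 × (6.674 × 10⁻¹¹) × (1.2 × 10³⁰) × (730) / (1.0 × 10⁸)³
   = 1.2 × 10⁻¹ m/s²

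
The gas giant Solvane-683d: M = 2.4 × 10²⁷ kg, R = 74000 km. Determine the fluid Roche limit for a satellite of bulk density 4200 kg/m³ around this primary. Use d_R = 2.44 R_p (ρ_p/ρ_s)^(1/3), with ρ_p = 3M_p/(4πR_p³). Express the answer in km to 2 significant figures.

ρ_p = 3M_p/(4πR_p³) = 3 × (2.4 × 10²⁷) / (4π × (7.4 × 10⁷ m)³) = 1400 kg/m³
d_R = 2.44 × 74000 km × (1400/4200)^(1/3)
    = 1.3 × 10⁵ km

1.3 × 10⁵ km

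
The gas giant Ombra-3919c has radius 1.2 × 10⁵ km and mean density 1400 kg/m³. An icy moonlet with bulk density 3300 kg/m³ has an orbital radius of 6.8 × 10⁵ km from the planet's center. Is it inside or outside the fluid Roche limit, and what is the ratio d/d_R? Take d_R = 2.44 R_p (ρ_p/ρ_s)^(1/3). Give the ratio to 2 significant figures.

d_R = 2.44 × (1.2 × 10⁵ km) × (1400/3300)^(1/3) = 2.200 × 10⁵ km
d/d_R = (6.8 × 10⁵) / (2.200 × 10⁵) = 3.1
Since d/d_R > 1, the body is outside the Roche limit.

outside; d/d_R ≈ 3.1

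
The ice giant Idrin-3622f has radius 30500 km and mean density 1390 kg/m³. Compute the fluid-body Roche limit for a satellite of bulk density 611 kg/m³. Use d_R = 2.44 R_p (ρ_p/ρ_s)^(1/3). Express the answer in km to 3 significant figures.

d_R = 2.44 × 30500 km × (1390/611)^(1/3)
    = 97900 km

97900 km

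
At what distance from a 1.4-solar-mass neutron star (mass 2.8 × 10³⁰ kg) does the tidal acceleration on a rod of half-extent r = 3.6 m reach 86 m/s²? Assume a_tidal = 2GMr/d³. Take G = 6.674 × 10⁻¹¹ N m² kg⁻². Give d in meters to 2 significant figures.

2GMr/d³ = a_tidal  ⇒  d = (2GMr / a_tidal)^(1/3)
d = (2 × 6.674×10⁻¹¹ × (2.8 × 10³⁰) × (3.6) / (86))^(1/3)
  = 2.5 × 10⁶ m

2.5 × 10⁶ m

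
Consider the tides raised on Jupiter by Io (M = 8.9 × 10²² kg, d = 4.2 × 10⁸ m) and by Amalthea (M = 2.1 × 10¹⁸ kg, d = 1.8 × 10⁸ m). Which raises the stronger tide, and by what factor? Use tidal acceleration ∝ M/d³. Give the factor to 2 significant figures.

Io, by a factor of ≈ 3300

Compare M/d³ for the two perturbers:
Io: (8.9 × 10²²) / (4.2 × 10⁸)³ = 1.201 × 10⁻³
Amalthea: (2.1 × 10¹⁸) / (1.8 × 10⁸)³ = 3.601 × 10⁻⁷
Ratio (larger/smaller) = 3300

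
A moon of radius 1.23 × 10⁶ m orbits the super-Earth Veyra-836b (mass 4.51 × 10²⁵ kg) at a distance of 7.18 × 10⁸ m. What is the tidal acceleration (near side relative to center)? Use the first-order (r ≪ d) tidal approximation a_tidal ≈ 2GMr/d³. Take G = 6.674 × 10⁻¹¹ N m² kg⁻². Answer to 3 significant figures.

2.00 × 10⁻⁵ m/s²

a_tidal = 2GMr/d³
        = 2 × (6.674 × 10⁻¹¹) × (4.51 × 10²⁵) × (1.23 × 10⁶) / (7.18 × 10⁸)³
        = 2.00 × 10⁻⁵ m/s²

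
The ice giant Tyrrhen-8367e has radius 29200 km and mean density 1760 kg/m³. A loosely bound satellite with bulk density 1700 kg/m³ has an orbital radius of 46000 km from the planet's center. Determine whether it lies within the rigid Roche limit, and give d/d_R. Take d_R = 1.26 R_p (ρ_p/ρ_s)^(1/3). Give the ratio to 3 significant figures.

d_R = 1.26 × (29200 km) × (1760/1700)^(1/3) = 37220 km
d/d_R = (46000) / (37220) = 1.24
Since d/d_R > 1, the body is outside the Roche limit.

outside; d/d_R ≈ 1.24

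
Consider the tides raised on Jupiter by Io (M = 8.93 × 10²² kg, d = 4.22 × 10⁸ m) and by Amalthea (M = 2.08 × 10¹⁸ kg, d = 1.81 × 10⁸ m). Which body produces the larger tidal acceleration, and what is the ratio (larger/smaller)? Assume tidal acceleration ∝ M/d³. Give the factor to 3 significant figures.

Io, by a factor of ≈ 3390

The tide-raising term goes as M/d³ (the gradient of a 1/d² field).
Io: (8.93 × 10²²) / (4.22 × 10⁸)³ = 1.188 × 10⁻³
Amalthea: (2.08 × 10¹⁸) / (1.81 × 10⁸)³ = 3.508 × 10⁻⁷
Ratio (larger/smaller) = 3390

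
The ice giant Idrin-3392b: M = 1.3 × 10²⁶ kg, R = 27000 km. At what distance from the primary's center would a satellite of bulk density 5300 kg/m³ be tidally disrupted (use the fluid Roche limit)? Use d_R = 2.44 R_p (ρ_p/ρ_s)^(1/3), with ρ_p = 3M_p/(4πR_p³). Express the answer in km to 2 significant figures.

44000 km

ρ_p = 3M_p/(4πR_p³) = 3 × (1.3 × 10²⁶) / (4π × (2.7 × 10⁷ m)³) = 1600 kg/m³
d_R = 2.44 × 27000 km × (1600/5300)^(1/3)
    = 44000 km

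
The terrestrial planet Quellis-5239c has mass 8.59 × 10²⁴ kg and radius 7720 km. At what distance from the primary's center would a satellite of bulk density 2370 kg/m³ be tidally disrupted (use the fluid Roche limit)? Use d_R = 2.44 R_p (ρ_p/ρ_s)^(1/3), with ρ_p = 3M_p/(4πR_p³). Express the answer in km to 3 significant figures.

ρ_p = 3M_p/(4πR_p³) = 3 × (8.59 × 10²⁴) / (4π × (7.72 × 10⁶ m)³) = 4460 kg/m³
d_R = 2.44 × 7720 km × (4460/2370)^(1/3)
    = 23300 km

23300 km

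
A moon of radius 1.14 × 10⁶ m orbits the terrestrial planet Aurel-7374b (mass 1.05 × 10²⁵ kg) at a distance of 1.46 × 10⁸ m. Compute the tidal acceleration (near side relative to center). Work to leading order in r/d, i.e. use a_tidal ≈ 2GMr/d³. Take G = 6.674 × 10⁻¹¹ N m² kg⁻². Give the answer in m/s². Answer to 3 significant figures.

The tidal stretch is the gradient of GM/d² times the body's extent r, hence the 1/d³ dependence.
Δa = 2GMr/d³
   = 2 × (6.674 × 10⁻¹¹) × (1.05 × 10²⁵) × (1.14 × 10⁶) / (1.46 × 10⁸)³
   = 5.13 × 10⁻⁴ m/s²

5.13 × 10⁻⁴ m/s²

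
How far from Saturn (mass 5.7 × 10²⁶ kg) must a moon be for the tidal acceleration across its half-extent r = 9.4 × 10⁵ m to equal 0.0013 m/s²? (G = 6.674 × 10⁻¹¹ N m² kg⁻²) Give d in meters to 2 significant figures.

2GMr/d³ = a_tidal  ⇒  d = (2GMr / a_tidal)^(1/3)
d = (2 × 6.674×10⁻¹¹ × (5.7 × 10²⁶) × (9.4 × 10⁵) / (0.0013))^(1/3)
  = 3.8 × 10⁸ m

3.8 × 10⁸ m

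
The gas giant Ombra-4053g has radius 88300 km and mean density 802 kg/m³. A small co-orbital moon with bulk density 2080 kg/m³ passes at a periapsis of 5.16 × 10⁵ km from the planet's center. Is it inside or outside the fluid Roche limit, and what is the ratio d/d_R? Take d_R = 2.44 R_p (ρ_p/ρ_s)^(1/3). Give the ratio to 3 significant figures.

d_R = 2.44 × (88300 km) × (802/2080)^(1/3) = 1.568 × 10⁵ km
d/d_R = (5.16 × 10⁵) / (1.568 × 10⁵) = 3.29
Since d/d_R > 1, the body is outside the Roche limit.

outside; d/d_R ≈ 3.29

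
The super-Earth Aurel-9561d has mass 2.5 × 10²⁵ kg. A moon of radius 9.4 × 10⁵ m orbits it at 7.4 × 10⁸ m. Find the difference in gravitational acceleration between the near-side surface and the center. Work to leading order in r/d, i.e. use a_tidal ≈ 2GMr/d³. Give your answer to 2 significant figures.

7.7 × 10⁻⁶ m/s²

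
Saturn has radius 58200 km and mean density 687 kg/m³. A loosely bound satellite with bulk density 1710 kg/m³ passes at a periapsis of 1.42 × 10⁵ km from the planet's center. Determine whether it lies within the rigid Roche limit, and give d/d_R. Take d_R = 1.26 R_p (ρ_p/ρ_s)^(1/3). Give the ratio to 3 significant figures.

outside; d/d_R ≈ 2.62

d_R = 1.26 × (58200 km) × (687/1710)^(1/3) = 54110 km
d/d_R = (1.42 × 10⁵) / (54110) = 2.62
Since d/d_R > 1, the body is outside the Roche limit.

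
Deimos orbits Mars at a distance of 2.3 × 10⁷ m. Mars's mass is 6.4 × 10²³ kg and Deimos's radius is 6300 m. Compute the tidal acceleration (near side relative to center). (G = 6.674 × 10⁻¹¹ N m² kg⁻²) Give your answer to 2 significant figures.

4.4 × 10⁻⁵ m/s²

Δg = 2GMr/d³
   = 2 × (6.674 × 10⁻¹¹) × (6.4 × 10²³) × (6300) / (2.3 × 10⁷)³
   = 4.4 × 10⁻⁵ m/s²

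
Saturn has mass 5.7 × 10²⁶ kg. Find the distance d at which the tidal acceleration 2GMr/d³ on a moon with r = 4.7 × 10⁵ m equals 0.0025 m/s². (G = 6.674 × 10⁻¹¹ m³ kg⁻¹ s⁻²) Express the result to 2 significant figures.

2.4 × 10⁸ m

2GMr/d³ = a_tidal  ⇒  d = (2GMr / a_tidal)^(1/3)
d = (2 × 6.674×10⁻¹¹ × (5.7 × 10²⁶) × (4.7 × 10⁵) / (0.0025))^(1/3)
  = 2.4 × 10⁸ m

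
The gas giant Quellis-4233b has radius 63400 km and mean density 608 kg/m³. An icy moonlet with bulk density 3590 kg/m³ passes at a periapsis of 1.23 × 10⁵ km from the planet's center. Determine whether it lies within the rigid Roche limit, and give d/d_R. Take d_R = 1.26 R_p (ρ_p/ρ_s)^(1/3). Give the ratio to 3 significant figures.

outside; d/d_R ≈ 2.78

d_R = 1.26 × (63400 km) × (608/3590)^(1/3) = 44200 km
d/d_R = (1.23 × 10⁵) / (44200) = 2.78
Since d/d_R > 1, the body is outside the Roche limit.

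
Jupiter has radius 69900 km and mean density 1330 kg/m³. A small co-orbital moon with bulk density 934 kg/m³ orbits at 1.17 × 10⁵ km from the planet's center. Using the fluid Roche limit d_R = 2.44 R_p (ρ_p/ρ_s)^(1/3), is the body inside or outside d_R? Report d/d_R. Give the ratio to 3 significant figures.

inside; d/d_R ≈ 0.610

d_R = 2.44 × (69900 km) × (1330/934)^(1/3) = 1.919 × 10⁵ km
d/d_R = (1.17 × 10⁵) / (1.919 × 10⁵) = 0.610
Since d/d_R < 1, the body is inside the Roche limit.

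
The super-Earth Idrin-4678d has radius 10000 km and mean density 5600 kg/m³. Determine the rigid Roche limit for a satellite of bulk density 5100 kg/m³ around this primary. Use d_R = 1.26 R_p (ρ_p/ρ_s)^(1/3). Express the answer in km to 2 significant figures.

d_R = 1.26 × 10000 km × (5600/5100)^(1/3)
    = 13000 km

13000 km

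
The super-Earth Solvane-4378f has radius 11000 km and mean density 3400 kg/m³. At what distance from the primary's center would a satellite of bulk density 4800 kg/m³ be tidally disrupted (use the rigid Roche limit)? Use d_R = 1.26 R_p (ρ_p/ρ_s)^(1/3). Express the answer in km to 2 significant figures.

d_R = 1.26 × 11000 km × (3400/4800)^(1/3)
    = 12000 km

12000 km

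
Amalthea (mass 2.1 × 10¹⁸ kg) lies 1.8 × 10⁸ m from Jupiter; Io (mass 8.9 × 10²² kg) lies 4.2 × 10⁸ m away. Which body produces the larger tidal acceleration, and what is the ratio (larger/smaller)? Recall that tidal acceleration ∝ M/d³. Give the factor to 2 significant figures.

Compare M/d³ for the two perturbers:
Amalthea: (2.1 × 10¹⁸) / (1.8 × 10⁸)³ = 3.601 × 10⁻⁷
Io: (8.9 × 10²²) / (4.2 × 10⁸)³ = 1.201 × 10⁻³
Ratio (larger/smaller) = 3300

Io, by a factor of ≈ 3300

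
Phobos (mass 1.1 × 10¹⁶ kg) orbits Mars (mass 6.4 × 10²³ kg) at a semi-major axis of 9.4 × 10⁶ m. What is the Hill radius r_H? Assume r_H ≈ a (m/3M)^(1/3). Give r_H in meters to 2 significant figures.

1.7 × 10⁴ m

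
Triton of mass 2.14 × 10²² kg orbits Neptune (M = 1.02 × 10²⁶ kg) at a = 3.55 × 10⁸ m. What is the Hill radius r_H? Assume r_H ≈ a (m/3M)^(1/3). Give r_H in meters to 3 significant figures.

1.46 × 10⁷ m

r_H ≈ a (m/3M)^(1/3)
    = (3.55 × 10⁸) × (2.14 × 10²² / (3 × 1.02 × 10²⁶))^(1/3)
    = 1.46 × 10⁷ m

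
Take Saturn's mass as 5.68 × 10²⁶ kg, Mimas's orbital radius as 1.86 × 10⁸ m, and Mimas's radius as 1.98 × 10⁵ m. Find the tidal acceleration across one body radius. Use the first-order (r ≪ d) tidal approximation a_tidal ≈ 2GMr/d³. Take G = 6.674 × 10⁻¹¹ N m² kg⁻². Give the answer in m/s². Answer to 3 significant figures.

2.33 × 10⁻³ m/s²

Δg = 2GMr/d³
   = 2 × (6.674 × 10⁻¹¹) × (5.68 × 10²⁶) × (1.98 × 10⁵) / (1.86 × 10⁸)³
   = 2.33 × 10⁻³ m/s²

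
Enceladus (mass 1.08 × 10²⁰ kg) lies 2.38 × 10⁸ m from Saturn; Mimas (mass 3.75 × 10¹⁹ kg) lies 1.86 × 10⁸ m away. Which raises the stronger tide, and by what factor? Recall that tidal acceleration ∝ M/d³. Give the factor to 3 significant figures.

Enceladus, by a factor of ≈ 1.37

Tidal stretch scales as M/d³; compute that for each body.
Enceladus: (1.08 × 10²⁰) / (2.38 × 10⁸)³ = 8.011 × 10⁻⁶
Mimas: (3.75 × 10¹⁹) / (1.86 × 10⁸)³ = 5.828 × 10⁻⁶
Ratio (larger/smaller) = 1.37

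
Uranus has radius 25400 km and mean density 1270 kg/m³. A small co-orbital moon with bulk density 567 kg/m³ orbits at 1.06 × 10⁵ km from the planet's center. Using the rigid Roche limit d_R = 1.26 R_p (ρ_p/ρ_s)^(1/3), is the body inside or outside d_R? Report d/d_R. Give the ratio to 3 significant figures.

outside; d/d_R ≈ 2.53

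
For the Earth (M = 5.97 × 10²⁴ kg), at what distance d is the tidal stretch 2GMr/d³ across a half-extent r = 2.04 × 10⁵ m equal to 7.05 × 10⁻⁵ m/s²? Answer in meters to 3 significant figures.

1.32 × 10⁸ m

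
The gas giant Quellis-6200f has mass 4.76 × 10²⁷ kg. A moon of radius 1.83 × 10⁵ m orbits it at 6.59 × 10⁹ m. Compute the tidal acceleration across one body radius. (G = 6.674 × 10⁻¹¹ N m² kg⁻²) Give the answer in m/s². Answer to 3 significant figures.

Δa = 2GMr/d³
   = 2 × (6.674 × 10⁻¹¹) × (4.76 × 10²⁷) × (1.83 × 10⁵) / (6.59 × 10⁹)³
   = 4.06 × 10⁻⁷ m/s²

4.06 × 10⁻⁷ m/s²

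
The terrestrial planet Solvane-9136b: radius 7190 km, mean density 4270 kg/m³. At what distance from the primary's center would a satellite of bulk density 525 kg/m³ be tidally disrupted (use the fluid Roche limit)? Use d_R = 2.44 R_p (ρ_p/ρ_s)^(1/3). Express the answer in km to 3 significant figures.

d_R = 2.44 × 7190 km × (4270/525)^(1/3)
    = 35300 km

35300 km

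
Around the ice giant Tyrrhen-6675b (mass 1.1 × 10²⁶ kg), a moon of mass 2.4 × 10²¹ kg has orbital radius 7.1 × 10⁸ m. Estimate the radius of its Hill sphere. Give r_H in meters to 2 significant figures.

1.4 × 10⁷ m

r_H ≈ a (m/3M)^(1/3)
    = (7.1 × 10⁸) × (2.4 × 10²¹ / (3 × 1.1 × 10²⁶))^(1/3)
    = 1.4 × 10⁷ m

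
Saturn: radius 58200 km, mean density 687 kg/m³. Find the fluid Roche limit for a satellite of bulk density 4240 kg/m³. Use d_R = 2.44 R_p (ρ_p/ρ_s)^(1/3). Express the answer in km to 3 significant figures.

d_R = 2.44 × 58200 km × (687/4240)^(1/3)
    = 77400 km

77400 km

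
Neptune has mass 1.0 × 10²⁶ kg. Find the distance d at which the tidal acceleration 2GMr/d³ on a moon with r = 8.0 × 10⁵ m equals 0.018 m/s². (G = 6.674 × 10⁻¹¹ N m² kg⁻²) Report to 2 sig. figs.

8.4 × 10⁷ m

2GMr/d³ = a_tidal  ⇒  d = (2GMr / a_tidal)^(1/3)
d = (2 × 6.674×10⁻¹¹ × (1.0 × 10²⁶) × (8.0 × 10⁵) / (0.018))^(1/3)
  = 8.4 × 10⁷ m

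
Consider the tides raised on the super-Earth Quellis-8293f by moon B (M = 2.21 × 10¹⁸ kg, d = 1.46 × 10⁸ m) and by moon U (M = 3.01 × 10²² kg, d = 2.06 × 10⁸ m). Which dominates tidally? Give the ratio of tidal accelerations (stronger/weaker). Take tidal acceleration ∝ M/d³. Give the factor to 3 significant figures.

Moon U, by a factor of ≈ 4850

Tidal stretch scales as M/d³; compute that for each body.
Moon B: (2.21 × 10¹⁸) / (1.46 × 10⁸)³ = 7.101 × 10⁻⁷
Moon U: (3.01 × 10²²) / (2.06 × 10⁸)³ = 3.443 × 10⁻³
Ratio (larger/smaller) = 4850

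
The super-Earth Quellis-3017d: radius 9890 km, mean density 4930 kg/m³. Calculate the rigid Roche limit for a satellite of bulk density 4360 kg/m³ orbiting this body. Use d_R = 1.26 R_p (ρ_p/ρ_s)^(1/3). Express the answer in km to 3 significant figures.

13000 km

d_R = 1.26 × 9890 km × (4930/4360)^(1/3)
    = 13000 km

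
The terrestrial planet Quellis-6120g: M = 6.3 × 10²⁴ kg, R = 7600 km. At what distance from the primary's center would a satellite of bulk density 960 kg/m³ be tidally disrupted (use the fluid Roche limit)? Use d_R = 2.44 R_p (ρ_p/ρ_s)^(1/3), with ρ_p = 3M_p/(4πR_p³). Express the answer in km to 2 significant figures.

28000 km

ρ_p = 3M_p/(4πR_p³) = 3 × (6.3 × 10²⁴) / (4π × (7.6 × 10⁶ m)³) = 3400 kg/m³
d_R = 2.44 × 7600 km × (3400/960)^(1/3)
    = 28000 km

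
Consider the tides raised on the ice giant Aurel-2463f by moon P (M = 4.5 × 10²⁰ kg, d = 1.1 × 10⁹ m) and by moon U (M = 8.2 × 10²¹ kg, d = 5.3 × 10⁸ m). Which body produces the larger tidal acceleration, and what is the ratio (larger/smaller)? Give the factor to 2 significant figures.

Tidal acceleration ∝ M/d³, so compare M/d³ for each.
Moon P: (4.5 × 10²⁰) / (1.1 × 10⁹)³ = 3.381 × 10⁻⁷
Moon U: (8.2 × 10²¹) / (5.3 × 10⁸)³ = 5.508 × 10⁻⁵
Ratio (larger/smaller) = 160

Moon U, by a factor of ≈ 160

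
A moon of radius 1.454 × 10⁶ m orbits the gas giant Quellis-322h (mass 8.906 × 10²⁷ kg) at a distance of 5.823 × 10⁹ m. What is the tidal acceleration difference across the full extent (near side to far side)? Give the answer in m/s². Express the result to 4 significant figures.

1.751 × 10⁻⁵ m/s²

a_tidal = 4GMr/d³
        = 4 × (6.674 × 10⁻¹¹) × (8.906 × 10²⁷) × (1.454 × 10⁶) / (5.823 × 10⁹)³
        = 1.751 × 10⁻⁵ m/s²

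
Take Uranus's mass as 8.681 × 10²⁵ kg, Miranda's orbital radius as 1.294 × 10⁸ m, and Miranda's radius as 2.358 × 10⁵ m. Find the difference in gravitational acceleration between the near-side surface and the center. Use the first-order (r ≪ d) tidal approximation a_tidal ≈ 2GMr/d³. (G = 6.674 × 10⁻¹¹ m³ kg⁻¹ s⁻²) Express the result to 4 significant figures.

Δa = 2GMr/d³
   = 2 × (6.674 × 10⁻¹¹) × (8.681 × 10²⁵) × (2.358 × 10⁵) / (1.294 × 10⁸)³
   = 1.261 × 10⁻³ m/s²

1.261 × 10⁻³ m/s²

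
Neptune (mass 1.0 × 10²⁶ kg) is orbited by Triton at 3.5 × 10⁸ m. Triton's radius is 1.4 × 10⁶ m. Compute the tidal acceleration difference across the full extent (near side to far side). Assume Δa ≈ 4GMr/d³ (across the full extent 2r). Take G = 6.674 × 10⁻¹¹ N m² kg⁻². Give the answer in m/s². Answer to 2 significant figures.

8.7 × 10⁻⁴ m/s²

Δg = 4GMr/d³
   = 4 × (6.674 × 10⁻¹¹) × (1.0 × 10²⁶) × (1.4 × 10⁶) / (3.5 × 10⁸)³
   = 8.7 × 10⁻⁴ m/s²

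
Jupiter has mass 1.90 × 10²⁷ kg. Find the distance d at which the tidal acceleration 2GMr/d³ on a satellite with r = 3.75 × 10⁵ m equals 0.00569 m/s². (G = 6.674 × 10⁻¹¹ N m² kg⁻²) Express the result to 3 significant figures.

2GMr/d³ = a_tidal  ⇒  d = (2GMr / a_tidal)^(1/3)
d = (2 × 6.674×10⁻¹¹ × (1.90 × 10²⁷) × (3.75 × 10⁵) / (0.00569))^(1/3)
  = 2.56 × 10⁸ m

2.56 × 10⁸ m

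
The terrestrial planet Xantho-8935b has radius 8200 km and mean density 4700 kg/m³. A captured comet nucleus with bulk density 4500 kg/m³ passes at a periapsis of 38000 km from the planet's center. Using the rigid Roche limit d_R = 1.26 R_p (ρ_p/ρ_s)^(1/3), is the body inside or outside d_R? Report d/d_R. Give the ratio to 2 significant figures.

outside; d/d_R ≈ 3.6

d_R = 1.26 × (8200 km) × (4700/4500)^(1/3) = 10480 km
d/d_R = (38000) / (10480) = 3.6
Since d/d_R > 1, the body is outside the Roche limit.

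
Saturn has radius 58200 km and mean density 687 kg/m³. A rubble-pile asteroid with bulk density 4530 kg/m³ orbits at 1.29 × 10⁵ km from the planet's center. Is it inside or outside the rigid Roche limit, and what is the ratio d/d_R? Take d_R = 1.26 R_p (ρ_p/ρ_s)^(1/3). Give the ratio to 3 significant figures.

d_R = 1.26 × (58200 km) × (687/4530)^(1/3) = 39110 km
d/d_R = (1.29 × 10⁵) / (39110) = 3.30
Since d/d_R > 1, the body is outside the Roche limit.

outside; d/d_R ≈ 3.30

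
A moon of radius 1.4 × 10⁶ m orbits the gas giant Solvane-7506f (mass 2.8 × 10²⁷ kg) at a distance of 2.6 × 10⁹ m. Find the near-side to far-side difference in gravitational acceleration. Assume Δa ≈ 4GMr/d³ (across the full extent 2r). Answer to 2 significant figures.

a_tidal = 4GMr/d³
        = 4 × (6.674 × 10⁻¹¹) × (2.8 × 10²⁷) × (1.4 × 10⁶) / (2.6 × 10⁹)³
        = 6.0 × 10⁻⁵ m/s²

6.0 × 10⁻⁵ m/s²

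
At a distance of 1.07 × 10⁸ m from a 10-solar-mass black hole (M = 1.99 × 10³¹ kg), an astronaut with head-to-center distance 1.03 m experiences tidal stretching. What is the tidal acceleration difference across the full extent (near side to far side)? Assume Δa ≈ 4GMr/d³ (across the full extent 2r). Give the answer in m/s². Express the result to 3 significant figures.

The field gradient is 2GM/d³; across the full diameter 2r the difference is 4GMr/d³.
a_tidal = 4GMr/d³
        = 4 × (6.674 × 10⁻¹¹) × (1.99 × 10³¹) × (1.03) / (1.07 × 10⁸)³
        = 4.47 × 10⁻³ m/s²

4.47 × 10⁻³ m/s²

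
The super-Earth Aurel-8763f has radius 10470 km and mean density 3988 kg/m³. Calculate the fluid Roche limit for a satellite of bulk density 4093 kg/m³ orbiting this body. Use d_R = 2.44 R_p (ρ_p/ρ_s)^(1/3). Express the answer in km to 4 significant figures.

d_R = 2.44 × 10470 km × (3988/4093)^(1/3)
    = 25330 km

25330 km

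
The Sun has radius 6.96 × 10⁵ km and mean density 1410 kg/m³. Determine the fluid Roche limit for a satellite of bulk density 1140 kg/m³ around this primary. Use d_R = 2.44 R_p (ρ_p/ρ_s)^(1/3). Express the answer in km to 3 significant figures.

d_R = 2.44 × 6.96 × 10⁵ km × (1410/1140)^(1/3)
    = 1.82 × 10⁶ km

1.82 × 10⁶ km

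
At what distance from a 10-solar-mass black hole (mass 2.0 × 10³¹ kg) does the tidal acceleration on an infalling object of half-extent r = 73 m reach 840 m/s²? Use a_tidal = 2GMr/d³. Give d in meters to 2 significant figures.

6.1 × 10⁶ m

2GMr/d³ = a_tidal  ⇒  d = (2GMr / a_tidal)^(1/3)
d = (2 × 6.674×10⁻¹¹ × (2.0 × 10³¹) × (73) / (840))^(1/3)
  = 6.1 × 10⁶ m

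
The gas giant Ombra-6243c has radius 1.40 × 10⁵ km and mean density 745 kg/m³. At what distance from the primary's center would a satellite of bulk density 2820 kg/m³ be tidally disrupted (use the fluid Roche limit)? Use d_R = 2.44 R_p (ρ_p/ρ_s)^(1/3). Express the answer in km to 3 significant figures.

2.19 × 10⁵ km

d_R = 2.44 × 1.40 × 10⁵ km × (745/2820)^(1/3)
    = 2.19 × 10⁵ km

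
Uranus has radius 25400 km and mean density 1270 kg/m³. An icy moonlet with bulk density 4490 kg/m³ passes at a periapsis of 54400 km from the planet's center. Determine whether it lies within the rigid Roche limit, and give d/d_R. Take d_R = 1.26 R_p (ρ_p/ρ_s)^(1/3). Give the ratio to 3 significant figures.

outside; d/d_R ≈ 2.59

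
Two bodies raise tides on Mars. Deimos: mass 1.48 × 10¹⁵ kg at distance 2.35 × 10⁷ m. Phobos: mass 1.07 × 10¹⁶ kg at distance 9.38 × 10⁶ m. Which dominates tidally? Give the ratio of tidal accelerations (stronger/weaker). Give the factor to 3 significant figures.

Phobos, by a factor of ≈ 114

Compare M/d³ for the two perturbers:
Deimos: (1.48 × 10¹⁵) / (2.35 × 10⁷)³ = 1.140 × 10⁻⁷
Phobos: (1.07 × 10¹⁶) / (9.38 × 10⁶)³ = 1.297 × 10⁻⁵
Ratio (larger/smaller) = 114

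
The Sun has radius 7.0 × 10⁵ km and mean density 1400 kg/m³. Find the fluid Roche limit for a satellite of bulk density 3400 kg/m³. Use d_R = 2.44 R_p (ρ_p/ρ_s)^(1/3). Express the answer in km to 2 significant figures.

d_R = 2.44 × 7.0 × 10⁵ km × (1400/3400)^(1/3)
    = 1.3 × 10⁶ km

1.3 × 10⁶ km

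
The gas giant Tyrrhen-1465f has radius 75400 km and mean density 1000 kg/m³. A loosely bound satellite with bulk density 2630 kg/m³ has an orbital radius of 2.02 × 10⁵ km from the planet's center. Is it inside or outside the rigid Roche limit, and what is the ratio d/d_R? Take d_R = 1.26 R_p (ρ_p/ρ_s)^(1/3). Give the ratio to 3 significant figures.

outside; d/d_R ≈ 2.93

d_R = 1.26 × (75400 km) × (1000/2630)^(1/3) = 68830 km
d/d_R = (2.02 × 10⁵) / (68830) = 2.93
Since d/d_R > 1, the body is outside the Roche limit.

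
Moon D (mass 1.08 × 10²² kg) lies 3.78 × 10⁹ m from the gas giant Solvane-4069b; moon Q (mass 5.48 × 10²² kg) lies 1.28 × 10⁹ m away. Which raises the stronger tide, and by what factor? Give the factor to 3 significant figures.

Moon Q, by a factor of ≈ 131

Tidal acceleration ∝ M/d³, so compare M/d³ for each.
Moon D: (1.08 × 10²²) / (3.78 × 10⁹)³ = 2.000 × 10⁻⁷
Moon Q: (5.48 × 10²²) / (1.28 × 10⁹)³ = 2.613 × 10⁻⁵
Ratio (larger/smaller) = 131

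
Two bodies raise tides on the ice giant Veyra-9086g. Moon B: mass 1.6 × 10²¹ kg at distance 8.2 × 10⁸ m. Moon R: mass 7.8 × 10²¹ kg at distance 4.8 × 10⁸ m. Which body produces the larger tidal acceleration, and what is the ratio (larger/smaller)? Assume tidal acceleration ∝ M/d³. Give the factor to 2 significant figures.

Moon R, by a factor of ≈ 24

Compare M/d³ for the two perturbers:
Moon B: (1.6 × 10²¹) / (8.2 × 10⁸)³ = 2.902 × 10⁻⁶
Moon R: (7.8 × 10²¹) / (4.8 × 10⁸)³ = 7.053 × 10⁻⁵
Ratio (larger/smaller) = 24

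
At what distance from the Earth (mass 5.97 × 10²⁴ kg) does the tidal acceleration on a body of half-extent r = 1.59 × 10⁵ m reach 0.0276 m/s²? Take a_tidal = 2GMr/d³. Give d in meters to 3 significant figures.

2GMr/d³ = a_tidal  ⇒  d = (2GMr / a_tidal)^(1/3)
d = (2 × 6.674×10⁻¹¹ × (5.97 × 10²⁴) × (1.59 × 10⁵) / (0.0276))^(1/3)
  = 1.66 × 10⁷ m

1.66 × 10⁷ m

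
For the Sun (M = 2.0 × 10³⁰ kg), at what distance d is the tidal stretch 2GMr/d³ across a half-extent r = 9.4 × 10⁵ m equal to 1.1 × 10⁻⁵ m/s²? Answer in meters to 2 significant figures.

2GMr/d³ = a_tidal  ⇒  d = (2GMr / a_tidal)^(1/3)
d = (2 × 6.674×10⁻¹¹ × (2.0 × 10³⁰) × (9.4 × 10⁵) / (1.1 × 10⁻⁵))^(1/3)
  = 2.8 × 10¹⁰ m

2.8 × 10¹⁰ m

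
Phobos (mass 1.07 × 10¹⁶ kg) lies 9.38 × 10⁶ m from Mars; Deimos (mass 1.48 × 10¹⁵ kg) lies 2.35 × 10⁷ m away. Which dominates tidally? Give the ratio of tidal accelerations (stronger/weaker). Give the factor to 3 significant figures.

Tidal acceleration ∝ M/d³, so compare M/d³ for each.
Phobos: (1.07 × 10¹⁶) / (9.38 × 10⁶)³ = 1.297 × 10⁻⁵
Deimos: (1.48 × 10¹⁵) / (2.35 × 10⁷)³ = 1.140 × 10⁻⁷
Ratio (larger/smaller) = 114

Phobos, by a factor of ≈ 114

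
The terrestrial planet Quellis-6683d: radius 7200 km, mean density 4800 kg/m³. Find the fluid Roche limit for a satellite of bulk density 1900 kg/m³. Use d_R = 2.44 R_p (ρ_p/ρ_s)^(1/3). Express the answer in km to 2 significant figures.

d_R = 2.44 × 7200 km × (4800/1900)^(1/3)
    = 24000 km

24000 km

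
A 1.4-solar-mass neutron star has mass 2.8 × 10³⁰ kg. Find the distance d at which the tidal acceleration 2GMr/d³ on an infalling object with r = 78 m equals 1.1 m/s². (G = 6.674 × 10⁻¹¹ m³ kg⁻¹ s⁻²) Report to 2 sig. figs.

2GMr/d³ = a_tidal  ⇒  d = (2GMr / a_tidal)^(1/3)
d = (2 × 6.674×10⁻¹¹ × (2.8 × 10³⁰) × (78) / (1.1))^(1/3)
  = 3.0 × 10⁷ m

3.0 × 10⁷ m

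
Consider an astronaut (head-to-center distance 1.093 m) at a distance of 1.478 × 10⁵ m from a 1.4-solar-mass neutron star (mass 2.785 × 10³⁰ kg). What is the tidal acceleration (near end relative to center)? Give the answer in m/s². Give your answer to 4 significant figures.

1.258 × 10⁵ m/s²

The tidal stretch is the gradient of GM/d² times the body's extent r, hence the 1/d³ dependence.
Δa = 2GMr/d³
   = 2 × (6.674 × 10⁻¹¹) × (2.785 × 10³⁰) × (1.093) / (1.478 × 10⁵)³
   = 1.258 × 10⁵ m/s²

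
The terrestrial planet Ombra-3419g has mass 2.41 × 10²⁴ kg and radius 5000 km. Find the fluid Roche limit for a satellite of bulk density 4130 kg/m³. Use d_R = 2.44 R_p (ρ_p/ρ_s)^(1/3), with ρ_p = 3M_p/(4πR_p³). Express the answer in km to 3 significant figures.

ρ_p = 3M_p/(4πR_p³) = 3 × (2.41 × 10²⁴) / (4π × (5.00 × 10⁶ m)³) = 4600 kg/m³
d_R = 2.44 × 5000 km × (4600/4130)^(1/3)
    = 12600 km

12600 km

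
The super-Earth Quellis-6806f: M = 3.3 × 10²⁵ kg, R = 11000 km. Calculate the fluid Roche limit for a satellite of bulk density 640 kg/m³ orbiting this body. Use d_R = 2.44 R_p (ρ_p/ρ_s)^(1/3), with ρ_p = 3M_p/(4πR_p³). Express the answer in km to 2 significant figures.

56000 km

ρ_p = 3M_p/(4πR_p³) = 3 × (3.3 × 10²⁵) / (4π × (1.1 × 10⁷ m)³) = 5900 kg/m³
d_R = 2.44 × 11000 km × (5900/640)^(1/3)
    = 56000 km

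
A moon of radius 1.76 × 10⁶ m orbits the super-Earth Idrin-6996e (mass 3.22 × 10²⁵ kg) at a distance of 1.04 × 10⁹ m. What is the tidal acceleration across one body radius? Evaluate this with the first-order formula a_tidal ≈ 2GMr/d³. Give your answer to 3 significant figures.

a_tidal = 2GMr/d³
        = 2 × (6.674 × 10⁻¹¹) × (3.22 × 10²⁵) × (1.76 × 10⁶) / (1.04 × 10⁹)³
        = 6.72 × 10⁻⁶ m/s²

6.72 × 10⁻⁶ m/s²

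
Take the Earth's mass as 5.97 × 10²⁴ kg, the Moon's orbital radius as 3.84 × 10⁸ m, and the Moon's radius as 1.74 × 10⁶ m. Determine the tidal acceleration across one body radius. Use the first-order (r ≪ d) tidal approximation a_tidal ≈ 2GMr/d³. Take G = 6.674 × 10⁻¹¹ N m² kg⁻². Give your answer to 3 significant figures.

Δg = 2GMr/d³
   = 2 × (6.674 × 10⁻¹¹) × (5.97 × 10²⁴) × (1.74 × 10⁶) / (3.84 × 10⁸)³
   = 2.45 × 10⁻⁵ m/s²

2.45 × 10⁻⁵ m/s²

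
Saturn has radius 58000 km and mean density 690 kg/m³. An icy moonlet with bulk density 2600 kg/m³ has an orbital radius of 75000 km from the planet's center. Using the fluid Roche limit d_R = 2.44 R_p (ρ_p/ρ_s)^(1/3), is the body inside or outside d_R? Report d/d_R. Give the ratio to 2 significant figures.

d_R = 2.44 × (58000 km) × (690/2600)^(1/3) = 90940 km
d/d_R = (75000) / (90940) = 0.82
Since d/d_R < 1, the body is inside the Roche limit.

inside; d/d_R ≈ 0.82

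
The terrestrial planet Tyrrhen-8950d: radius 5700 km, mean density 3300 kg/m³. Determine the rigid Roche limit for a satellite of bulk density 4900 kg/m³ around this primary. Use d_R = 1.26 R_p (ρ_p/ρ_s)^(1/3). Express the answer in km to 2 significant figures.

6300 km

d_R = 1.26 × 5700 km × (3300/4900)^(1/3)
    = 6300 km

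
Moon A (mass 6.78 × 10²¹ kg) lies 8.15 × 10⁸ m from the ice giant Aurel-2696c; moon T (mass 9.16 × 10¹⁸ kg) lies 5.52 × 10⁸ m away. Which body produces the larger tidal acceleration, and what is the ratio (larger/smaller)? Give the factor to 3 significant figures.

Moon A, by a factor of ≈ 230

Compare M/d³ for the two perturbers:
Moon A: (6.78 × 10²¹) / (8.15 × 10⁸)³ = 1.252 × 10⁻⁵
Moon T: (9.16 × 10¹⁸) / (5.52 × 10⁸)³ = 5.446 × 10⁻⁸
Ratio (larger/smaller) = 230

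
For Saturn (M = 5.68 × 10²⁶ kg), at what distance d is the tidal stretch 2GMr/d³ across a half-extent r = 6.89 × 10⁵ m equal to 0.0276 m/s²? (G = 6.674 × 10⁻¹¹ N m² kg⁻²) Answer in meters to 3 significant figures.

1.24 × 10⁸ m

2GMr/d³ = a_tidal  ⇒  d = (2GMr / a_tidal)^(1/3)
d = (2 × 6.674×10⁻¹¹ × (5.68 × 10²⁶) × (6.89 × 10⁵) / (0.0276))^(1/3)
  = 1.24 × 10⁸ m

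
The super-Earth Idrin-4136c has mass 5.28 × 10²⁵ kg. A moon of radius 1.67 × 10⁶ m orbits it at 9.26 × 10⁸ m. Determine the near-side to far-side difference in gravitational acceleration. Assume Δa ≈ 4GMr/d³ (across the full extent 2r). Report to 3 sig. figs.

2.96 × 10⁻⁵ m/s²

Δa = 4GMr/d³
   = 4 × (6.674 × 10⁻¹¹) × (5.28 × 10²⁵) × (1.67 × 10⁶) / (9.26 × 10⁸)³
   = 2.96 × 10⁻⁵ m/s²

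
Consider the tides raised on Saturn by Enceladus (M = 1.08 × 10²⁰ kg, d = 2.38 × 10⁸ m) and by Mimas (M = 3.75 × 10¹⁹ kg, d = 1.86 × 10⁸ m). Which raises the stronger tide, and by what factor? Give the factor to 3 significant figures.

Enceladus, by a factor of ≈ 1.37

Tidal acceleration ∝ M/d³, so compare M/d³ for each.
Enceladus: (1.08 × 10²⁰) / (2.38 × 10⁸)³ = 8.011 × 10⁻⁶
Mimas: (3.75 × 10¹⁹) / (1.86 × 10⁸)³ = 5.828 × 10⁻⁶
Ratio (larger/smaller) = 1.37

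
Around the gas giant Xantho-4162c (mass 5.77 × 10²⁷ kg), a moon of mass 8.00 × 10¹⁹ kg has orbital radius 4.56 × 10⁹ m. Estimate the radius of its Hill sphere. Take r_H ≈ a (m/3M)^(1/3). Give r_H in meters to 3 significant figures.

r_H ≈ a (m/3M)^(1/3)
    = (4.56 × 10⁹) × (8.00 × 10¹⁹ / (3 × 5.77 × 10²⁷))^(1/3)
    = 7.60 × 10⁶ m

7.60 × 10⁶ m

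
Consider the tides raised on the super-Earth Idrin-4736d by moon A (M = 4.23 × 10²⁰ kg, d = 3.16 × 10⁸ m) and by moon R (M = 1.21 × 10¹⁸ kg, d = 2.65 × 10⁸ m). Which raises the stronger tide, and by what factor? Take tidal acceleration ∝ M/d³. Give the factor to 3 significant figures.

Tidal acceleration ∝ M/d³, so compare M/d³ for each.
Moon A: (4.23 × 10²⁰) / (3.16 × 10⁸)³ = 1.341 × 10⁻⁵
Moon R: (1.21 × 10¹⁸) / (2.65 × 10⁸)³ = 6.502 × 10⁻⁸
Ratio (larger/smaller) = 206

Moon A, by a factor of ≈ 206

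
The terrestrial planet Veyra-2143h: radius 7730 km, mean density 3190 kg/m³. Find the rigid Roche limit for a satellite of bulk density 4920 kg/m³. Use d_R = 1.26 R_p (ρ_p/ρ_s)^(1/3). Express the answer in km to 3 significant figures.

d_R = 1.26 × 7730 km × (3190/4920)^(1/3)
    = 8430 km

8430 km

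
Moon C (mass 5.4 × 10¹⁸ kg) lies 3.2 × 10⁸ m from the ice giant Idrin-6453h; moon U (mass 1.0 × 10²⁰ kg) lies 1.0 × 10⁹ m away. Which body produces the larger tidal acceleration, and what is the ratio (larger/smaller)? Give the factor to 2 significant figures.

The tide-raising term goes as M/d³ (the gradient of a 1/d² field).
Moon C: (5.4 × 10¹⁸) / (3.2 × 10⁸)³ = 1.648 × 10⁻⁷
Moon U: (1.0 × 10²⁰) / (1.0 × 10⁹)³ = 1.000 × 10⁻⁷
Ratio (larger/smaller) = 1.6

Moon C, by a factor of ≈ 1.6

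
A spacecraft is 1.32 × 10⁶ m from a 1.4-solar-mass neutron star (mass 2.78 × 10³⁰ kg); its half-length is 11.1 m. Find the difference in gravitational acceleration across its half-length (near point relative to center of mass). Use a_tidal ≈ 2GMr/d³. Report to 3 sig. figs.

1.79 × 10³ m/s²

Since r ≪ d, expand the inverse-square field across one radius to get the leading 2GMr/d³ term.
Δa = 2GMr/d³
   = 2 × (6.674 × 10⁻¹¹) × (2.78 × 10³⁰) × (11.1) / (1.32 × 10⁶)³
   = 1.79 × 10³ m/s²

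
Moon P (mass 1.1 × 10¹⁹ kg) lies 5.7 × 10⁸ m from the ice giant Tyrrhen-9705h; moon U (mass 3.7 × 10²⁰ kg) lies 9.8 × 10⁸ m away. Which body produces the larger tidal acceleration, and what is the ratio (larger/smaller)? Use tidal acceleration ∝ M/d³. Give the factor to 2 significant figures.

Moon U, by a factor of ≈ 6.6

Compare M/d³ for the two perturbers:
Moon P: (1.1 × 10¹⁹) / (5.7 × 10⁸)³ = 5.940 × 10⁻⁸
Moon U: (3.7 × 10²⁰) / (9.8 × 10⁸)³ = 3.931 × 10⁻⁷
Ratio (larger/smaller) = 6.6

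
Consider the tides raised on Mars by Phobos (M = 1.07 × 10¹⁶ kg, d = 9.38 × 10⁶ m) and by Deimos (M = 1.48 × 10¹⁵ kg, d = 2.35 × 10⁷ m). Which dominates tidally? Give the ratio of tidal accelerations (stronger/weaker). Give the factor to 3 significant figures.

Phobos, by a factor of ≈ 114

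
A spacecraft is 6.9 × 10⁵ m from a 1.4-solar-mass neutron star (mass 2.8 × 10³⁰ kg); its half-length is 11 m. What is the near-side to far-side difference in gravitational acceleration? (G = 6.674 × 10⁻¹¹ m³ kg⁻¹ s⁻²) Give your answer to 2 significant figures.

Near-to-far spans 2r, so the tidal difference is twice the near-to-center value: 4GMr/d³.
Δg = 4GMr/d³
   = 4 × (6.674 × 10⁻¹¹) × (2.8 × 10³⁰) × (11) / (6.9 × 10⁵)³
   = 2.5 × 10⁴ m/s²

2.5 × 10⁴ m/s²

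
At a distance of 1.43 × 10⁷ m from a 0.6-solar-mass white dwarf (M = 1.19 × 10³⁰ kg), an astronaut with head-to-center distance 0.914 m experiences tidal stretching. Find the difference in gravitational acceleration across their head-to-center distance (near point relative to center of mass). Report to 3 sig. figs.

4.96 × 10⁻² m/s²

Δg = 2GMr/d³
   = 2 × (6.674 × 10⁻¹¹) × (1.19 × 10³⁰) × (0.914) / (1.43 × 10⁷)³
   = 4.96 × 10⁻² m/s²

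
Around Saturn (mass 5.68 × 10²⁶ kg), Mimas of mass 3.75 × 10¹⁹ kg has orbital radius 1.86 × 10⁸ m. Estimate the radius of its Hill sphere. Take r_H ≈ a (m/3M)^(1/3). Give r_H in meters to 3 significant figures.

r_H ≈ a (m/3M)^(1/3)
    = (1.86 × 10⁸) × (3.75 × 10¹⁹ / (3 × 5.68 × 10²⁶))^(1/3)
    = 5.21 × 10⁵ m

5.21 × 10⁵ m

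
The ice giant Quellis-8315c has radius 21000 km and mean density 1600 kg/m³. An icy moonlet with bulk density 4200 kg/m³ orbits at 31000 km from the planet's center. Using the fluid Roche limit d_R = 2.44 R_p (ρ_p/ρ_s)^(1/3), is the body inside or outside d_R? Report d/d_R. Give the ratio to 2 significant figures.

inside; d/d_R ≈ 0.83

d_R = 2.44 × (21000 km) × (1600/4200)^(1/3) = 37140 km
d/d_R = (31000) / (37140) = 0.83
Since d/d_R < 1, the body is inside the Roche limit.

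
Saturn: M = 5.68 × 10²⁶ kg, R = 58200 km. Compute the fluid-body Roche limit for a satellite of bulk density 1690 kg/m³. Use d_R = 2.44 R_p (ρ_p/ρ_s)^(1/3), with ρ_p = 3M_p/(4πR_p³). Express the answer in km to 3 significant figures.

ρ_p = 3M_p/(4πR_p³) = 3 × (5.68 × 10²⁶) / (4π × (5.82 × 10⁷ m)³) = 688 kg/m³
d_R = 2.44 × 58200 km × (688/1690)^(1/3)
    = 1.05 × 10⁵ km

1.05 × 10⁵ km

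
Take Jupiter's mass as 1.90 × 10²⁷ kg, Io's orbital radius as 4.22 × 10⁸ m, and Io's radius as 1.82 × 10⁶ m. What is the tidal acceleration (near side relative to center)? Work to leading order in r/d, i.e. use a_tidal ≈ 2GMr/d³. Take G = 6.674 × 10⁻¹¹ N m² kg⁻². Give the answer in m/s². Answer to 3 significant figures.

6.14 × 10⁻³ m/s²

The tidal stretch is the gradient of GM/d² times the body's extent r, hence the 1/d³ dependence.
Δa = 2GMr/d³
   = 2 × (6.674 × 10⁻¹¹) × (1.90 × 10²⁷) × (1.82 × 10⁶) / (4.22 × 10⁸)³
   = 6.14 × 10⁻³ m/s²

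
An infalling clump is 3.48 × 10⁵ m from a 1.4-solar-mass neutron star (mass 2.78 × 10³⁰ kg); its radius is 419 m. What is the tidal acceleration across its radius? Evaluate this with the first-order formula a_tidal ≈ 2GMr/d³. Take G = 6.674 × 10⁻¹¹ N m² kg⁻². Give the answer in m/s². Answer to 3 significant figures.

Differencing GM/(d−r)² and GM/d² to first order in r/d gives 2GMr/d³.
Δg = 2GMr/d³
   = 2 × (6.674 × 10⁻¹¹) × (2.78 × 10³⁰) × (419) / (3.48 × 10⁵)³
   = 3.69 × 10⁶ m/s²

3.69 × 10⁶ m/s²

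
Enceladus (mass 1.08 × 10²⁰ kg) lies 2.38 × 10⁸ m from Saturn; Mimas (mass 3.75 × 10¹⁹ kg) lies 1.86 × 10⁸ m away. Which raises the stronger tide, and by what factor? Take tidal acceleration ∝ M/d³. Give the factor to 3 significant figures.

Enceladus, by a factor of ≈ 1.37

The tide-raising term goes as M/d³ (the gradient of a 1/d² field).
Enceladus: (1.08 × 10²⁰) / (2.38 × 10⁸)³ = 8.011 × 10⁻⁶
Mimas: (3.75 × 10¹⁹) / (1.86 × 10⁸)³ = 5.828 × 10⁻⁶
Ratio (larger/smaller) = 1.37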